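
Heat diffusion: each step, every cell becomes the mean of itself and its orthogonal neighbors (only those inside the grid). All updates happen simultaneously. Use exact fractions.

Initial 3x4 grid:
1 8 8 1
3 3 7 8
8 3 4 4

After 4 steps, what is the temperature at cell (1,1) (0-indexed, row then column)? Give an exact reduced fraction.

Answer: 1734671/360000

Derivation:
Step 1: cell (1,1) = 24/5
Step 2: cell (1,1) = 481/100
Step 3: cell (1,1) = 28729/6000
Step 4: cell (1,1) = 1734671/360000
Full grid after step 4:
  199267/43200 176101/36000 570113/108000 175469/32400
  3913009/864000 1734671/360000 9638/1875 21329/4000
  584501/129600 254839/54000 271619/54000 41761/8100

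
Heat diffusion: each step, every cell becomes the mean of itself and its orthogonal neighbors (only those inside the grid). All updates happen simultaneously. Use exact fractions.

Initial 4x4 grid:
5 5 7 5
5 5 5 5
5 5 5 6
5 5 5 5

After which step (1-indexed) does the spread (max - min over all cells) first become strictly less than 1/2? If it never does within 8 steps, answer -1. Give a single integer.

Answer: 3

Derivation:
Step 1: max=17/3, min=5, spread=2/3
Step 2: max=331/60, min=5, spread=31/60
Step 3: max=5897/1080, min=5, spread=497/1080
  -> spread < 1/2 first at step 3
Step 4: max=174803/32400, min=1129/225, spread=12227/32400
Step 5: max=5213933/972000, min=68053/13500, spread=314117/972000
Step 6: max=155432081/29160000, min=2732231/540000, spread=7891607/29160000
Step 7: max=4642670237/874800000, min=12342169/2430000, spread=199489397/874800000
Step 8: max=138734370053/26244000000, min=7428152587/1458000000, spread=5027623487/26244000000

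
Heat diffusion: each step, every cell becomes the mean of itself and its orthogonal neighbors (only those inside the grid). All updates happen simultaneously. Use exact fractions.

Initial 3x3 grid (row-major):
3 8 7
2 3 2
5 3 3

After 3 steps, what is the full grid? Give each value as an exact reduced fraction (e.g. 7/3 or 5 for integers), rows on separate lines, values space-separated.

After step 1:
  13/3 21/4 17/3
  13/4 18/5 15/4
  10/3 7/2 8/3
After step 2:
  77/18 377/80 44/9
  871/240 387/100 941/240
  121/36 131/40 119/36
After step 3:
  4543/1080 21299/4800 1217/270
  54497/14400 7763/2000 57547/14400
  7391/2160 8287/2400 7561/2160

Answer: 4543/1080 21299/4800 1217/270
54497/14400 7763/2000 57547/14400
7391/2160 8287/2400 7561/2160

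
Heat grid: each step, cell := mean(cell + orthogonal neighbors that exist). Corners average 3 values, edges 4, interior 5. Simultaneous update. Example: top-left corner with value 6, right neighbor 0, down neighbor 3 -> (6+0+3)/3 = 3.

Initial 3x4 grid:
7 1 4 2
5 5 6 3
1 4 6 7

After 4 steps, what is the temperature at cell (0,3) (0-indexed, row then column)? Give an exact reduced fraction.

Step 1: cell (0,3) = 3
Step 2: cell (0,3) = 43/12
Step 3: cell (0,3) = 709/180
Step 4: cell (0,3) = 5923/1440
Full grid after step 4:
  53899/12960 3569/864 3293/800 5923/1440
  72203/17280 9623/2250 19631/4500 380789/86400
  27437/6480 7567/1728 198847/43200 3787/810

Answer: 5923/1440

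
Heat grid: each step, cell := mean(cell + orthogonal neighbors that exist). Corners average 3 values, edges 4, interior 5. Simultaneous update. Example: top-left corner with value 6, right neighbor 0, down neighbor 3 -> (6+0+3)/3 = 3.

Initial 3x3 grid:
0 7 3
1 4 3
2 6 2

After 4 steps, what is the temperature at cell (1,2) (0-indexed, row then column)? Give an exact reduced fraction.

Answer: 127967/36000

Derivation:
Step 1: cell (1,2) = 3
Step 2: cell (1,2) = 19/5
Step 3: cell (1,2) = 1399/400
Step 4: cell (1,2) = 127967/36000
Full grid after step 4:
  398399/129600 485243/144000 226187/64800
  2690833/864000 1174271/360000 127967/36000
  132233/43200 1440479/432000 222937/64800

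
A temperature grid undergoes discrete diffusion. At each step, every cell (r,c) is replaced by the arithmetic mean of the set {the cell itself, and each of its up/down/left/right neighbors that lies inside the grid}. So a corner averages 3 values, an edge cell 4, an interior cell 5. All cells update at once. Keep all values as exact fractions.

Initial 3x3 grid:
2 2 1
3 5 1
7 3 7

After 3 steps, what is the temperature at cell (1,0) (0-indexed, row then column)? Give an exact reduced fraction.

Step 1: cell (1,0) = 17/4
Step 2: cell (1,0) = 823/240
Step 3: cell (1,0) = 53501/14400
Full grid after step 3:
  6263/2160 20563/7200 338/135
  53501/14400 19537/6000 7921/2400
  8783/2160 10021/2400 1001/270

Answer: 53501/14400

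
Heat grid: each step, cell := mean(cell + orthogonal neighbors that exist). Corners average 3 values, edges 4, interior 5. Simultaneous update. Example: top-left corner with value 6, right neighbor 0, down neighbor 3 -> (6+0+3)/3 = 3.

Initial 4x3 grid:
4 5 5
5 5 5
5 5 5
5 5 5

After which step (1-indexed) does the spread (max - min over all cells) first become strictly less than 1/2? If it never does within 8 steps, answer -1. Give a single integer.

Step 1: max=5, min=14/3, spread=1/3
  -> spread < 1/2 first at step 1
Step 2: max=5, min=85/18, spread=5/18
Step 3: max=5, min=1039/216, spread=41/216
Step 4: max=5, min=125383/25920, spread=4217/25920
Step 5: max=35921/7200, min=7566851/1555200, spread=38417/311040
Step 6: max=717403/144000, min=455359789/93312000, spread=1903471/18662400
Step 7: max=21484241/4320000, min=27392610911/5598720000, spread=18038617/223948800
Step 8: max=1931073241/388800000, min=1646347817149/335923200000, spread=883978523/13436928000

Answer: 1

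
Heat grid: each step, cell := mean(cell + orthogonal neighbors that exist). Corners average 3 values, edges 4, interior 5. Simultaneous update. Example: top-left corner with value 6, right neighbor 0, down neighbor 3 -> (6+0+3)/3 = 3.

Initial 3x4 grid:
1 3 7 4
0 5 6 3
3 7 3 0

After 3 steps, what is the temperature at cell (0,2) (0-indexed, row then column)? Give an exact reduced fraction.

Step 1: cell (0,2) = 5
Step 2: cell (0,2) = 277/60
Step 3: cell (0,2) = 605/144
Full grid after step 3:
  6437/2160 2651/720 605/144 9073/2160
  1817/576 4469/1200 4877/1200 11029/2880
  7307/2160 1363/360 91/24 847/240

Answer: 605/144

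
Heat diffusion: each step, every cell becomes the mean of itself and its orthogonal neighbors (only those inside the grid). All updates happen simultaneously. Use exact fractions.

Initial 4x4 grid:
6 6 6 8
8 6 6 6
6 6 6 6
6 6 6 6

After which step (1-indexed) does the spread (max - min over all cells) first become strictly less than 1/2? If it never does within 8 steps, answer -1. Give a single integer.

Answer: 3

Derivation:
Step 1: max=20/3, min=6, spread=2/3
Step 2: max=59/9, min=6, spread=5/9
Step 3: max=6947/1080, min=6, spread=467/1080
  -> spread < 1/2 first at step 3
Step 4: max=206057/32400, min=871/144, spread=5041/16200
Step 5: max=6174491/972000, min=3798/625, spread=1339207/4860000
Step 6: max=184387769/29160000, min=19764023/3240000, spread=3255781/14580000
Step 7: max=5520657467/874800000, min=119020817/19440000, spread=82360351/437400000
Step 8: max=165195489857/26244000000, min=1192935809/194400000, spread=2074577821/13122000000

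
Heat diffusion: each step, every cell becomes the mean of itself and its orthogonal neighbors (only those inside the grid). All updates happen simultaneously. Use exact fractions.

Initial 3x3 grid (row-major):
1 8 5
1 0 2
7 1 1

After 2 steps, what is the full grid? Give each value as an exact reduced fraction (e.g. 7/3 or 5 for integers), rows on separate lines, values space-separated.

Answer: 109/36 427/120 7/2
659/240 62/25 161/60
5/2 539/240 67/36

Derivation:
After step 1:
  10/3 7/2 5
  9/4 12/5 2
  3 9/4 4/3
After step 2:
  109/36 427/120 7/2
  659/240 62/25 161/60
  5/2 539/240 67/36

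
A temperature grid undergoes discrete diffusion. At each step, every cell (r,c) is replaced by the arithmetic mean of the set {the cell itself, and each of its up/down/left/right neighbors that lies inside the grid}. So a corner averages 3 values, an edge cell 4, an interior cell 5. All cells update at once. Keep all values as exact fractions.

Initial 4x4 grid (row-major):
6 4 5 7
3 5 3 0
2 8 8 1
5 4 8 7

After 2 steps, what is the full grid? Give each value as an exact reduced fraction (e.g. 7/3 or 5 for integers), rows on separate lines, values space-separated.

After step 1:
  13/3 5 19/4 4
  4 23/5 21/5 11/4
  9/2 27/5 28/5 4
  11/3 25/4 27/4 16/3
After step 2:
  40/9 1121/240 359/80 23/6
  523/120 116/25 219/50 299/80
  527/120 527/100 519/100 1061/240
  173/36 331/60 359/60 193/36

Answer: 40/9 1121/240 359/80 23/6
523/120 116/25 219/50 299/80
527/120 527/100 519/100 1061/240
173/36 331/60 359/60 193/36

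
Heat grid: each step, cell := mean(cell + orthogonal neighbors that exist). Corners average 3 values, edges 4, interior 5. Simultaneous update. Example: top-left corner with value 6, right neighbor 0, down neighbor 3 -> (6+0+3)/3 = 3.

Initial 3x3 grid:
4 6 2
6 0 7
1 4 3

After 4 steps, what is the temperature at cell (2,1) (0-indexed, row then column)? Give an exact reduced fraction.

Answer: 97507/27000

Derivation:
Step 1: cell (2,1) = 2
Step 2: cell (2,1) = 56/15
Step 3: cell (2,1) = 2887/900
Step 4: cell (2,1) = 97507/27000
Full grid after step 4:
  485197/129600 859181/216000 41231/10800
  1078783/288000 1285763/360000 832681/216000
  439097/129600 97507/27000 14221/4050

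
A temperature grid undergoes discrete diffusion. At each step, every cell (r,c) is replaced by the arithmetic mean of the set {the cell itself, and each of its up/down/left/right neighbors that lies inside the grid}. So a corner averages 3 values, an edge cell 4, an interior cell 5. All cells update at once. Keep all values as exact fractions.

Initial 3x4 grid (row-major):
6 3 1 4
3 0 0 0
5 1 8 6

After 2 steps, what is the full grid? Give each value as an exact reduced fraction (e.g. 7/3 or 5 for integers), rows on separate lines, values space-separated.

Answer: 10/3 99/40 239/120 37/18
119/40 127/50 229/100 319/120
10/3 233/80 823/240 131/36

Derivation:
After step 1:
  4 5/2 2 5/3
  7/2 7/5 9/5 5/2
  3 7/2 15/4 14/3
After step 2:
  10/3 99/40 239/120 37/18
  119/40 127/50 229/100 319/120
  10/3 233/80 823/240 131/36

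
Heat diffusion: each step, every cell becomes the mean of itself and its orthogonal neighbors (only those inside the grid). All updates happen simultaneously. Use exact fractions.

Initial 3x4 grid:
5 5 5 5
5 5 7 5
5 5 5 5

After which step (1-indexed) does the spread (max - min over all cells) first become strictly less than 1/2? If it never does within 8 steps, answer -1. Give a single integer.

Step 1: max=11/2, min=5, spread=1/2
Step 2: max=273/50, min=5, spread=23/50
  -> spread < 1/2 first at step 2
Step 3: max=12811/2400, min=1013/200, spread=131/480
Step 4: max=114551/21600, min=18391/3600, spread=841/4320
Step 5: max=45742051/8640000, min=3693373/720000, spread=56863/345600
Step 6: max=410334341/77760000, min=33389543/6480000, spread=386393/3110400
Step 7: max=163913723131/31104000000, min=13380358813/2592000000, spread=26795339/248832000
Step 8: max=9815015714129/1866240000000, min=804686149667/155520000000, spread=254051069/2985984000

Answer: 2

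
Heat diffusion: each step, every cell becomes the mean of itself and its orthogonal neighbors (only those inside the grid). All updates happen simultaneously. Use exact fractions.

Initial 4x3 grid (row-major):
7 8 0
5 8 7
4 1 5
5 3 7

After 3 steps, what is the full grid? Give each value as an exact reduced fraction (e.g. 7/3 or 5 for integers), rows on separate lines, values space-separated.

Answer: 6299/1080 16231/2880 3901/720
7751/1440 127/24 103/20
2221/480 1879/400 1153/240
3049/720 523/120 413/90

Derivation:
After step 1:
  20/3 23/4 5
  6 29/5 5
  15/4 21/5 5
  4 4 5
After step 2:
  221/36 1393/240 21/4
  1333/240 107/20 26/5
  359/80 91/20 24/5
  47/12 43/10 14/3
After step 3:
  6299/1080 16231/2880 3901/720
  7751/1440 127/24 103/20
  2221/480 1879/400 1153/240
  3049/720 523/120 413/90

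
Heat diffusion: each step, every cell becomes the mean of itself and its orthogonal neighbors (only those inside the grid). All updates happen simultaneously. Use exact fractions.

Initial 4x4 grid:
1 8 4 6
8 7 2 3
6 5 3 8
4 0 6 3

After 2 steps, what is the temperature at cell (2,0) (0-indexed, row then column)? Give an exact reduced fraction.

Step 1: cell (2,0) = 23/4
Step 2: cell (2,0) = 1127/240
Full grid after step 2:
  97/18 65/12 68/15 169/36
  275/48 49/10 487/100 257/60
  1127/240 49/10 401/100 73/15
  77/18 857/240 1033/240 155/36

Answer: 1127/240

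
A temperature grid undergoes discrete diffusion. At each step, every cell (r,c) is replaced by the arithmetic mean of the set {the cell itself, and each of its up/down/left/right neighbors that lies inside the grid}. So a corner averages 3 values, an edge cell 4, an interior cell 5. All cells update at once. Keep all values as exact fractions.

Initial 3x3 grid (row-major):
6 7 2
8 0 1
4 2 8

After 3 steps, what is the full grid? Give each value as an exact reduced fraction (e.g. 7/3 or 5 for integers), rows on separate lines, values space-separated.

Answer: 3467/720 59047/14400 3973/1080
32161/7200 12107/3000 16249/4800
586/135 27011/7200 7561/2160

Derivation:
After step 1:
  7 15/4 10/3
  9/2 18/5 11/4
  14/3 7/2 11/3
After step 2:
  61/12 1061/240 59/18
  593/120 181/50 267/80
  38/9 463/120 119/36
After step 3:
  3467/720 59047/14400 3973/1080
  32161/7200 12107/3000 16249/4800
  586/135 27011/7200 7561/2160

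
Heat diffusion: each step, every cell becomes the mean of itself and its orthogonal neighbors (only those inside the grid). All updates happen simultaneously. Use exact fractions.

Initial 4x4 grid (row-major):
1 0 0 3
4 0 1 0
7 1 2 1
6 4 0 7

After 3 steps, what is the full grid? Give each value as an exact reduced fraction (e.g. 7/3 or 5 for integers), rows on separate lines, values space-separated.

After step 1:
  5/3 1/4 1 1
  3 6/5 3/5 5/4
  9/2 14/5 1 5/2
  17/3 11/4 13/4 8/3
After step 2:
  59/36 247/240 57/80 13/12
  311/120 157/100 101/100 107/80
  479/120 49/20 203/100 89/48
  155/36 217/60 29/12 101/36
After step 3:
  3787/2160 8911/7200 767/800 47/45
  8813/3600 10381/6000 333/250 1057/800
  2401/720 1639/600 11713/6000 14449/7200
  4289/1080 1151/360 4891/1800 1019/432

Answer: 3787/2160 8911/7200 767/800 47/45
8813/3600 10381/6000 333/250 1057/800
2401/720 1639/600 11713/6000 14449/7200
4289/1080 1151/360 4891/1800 1019/432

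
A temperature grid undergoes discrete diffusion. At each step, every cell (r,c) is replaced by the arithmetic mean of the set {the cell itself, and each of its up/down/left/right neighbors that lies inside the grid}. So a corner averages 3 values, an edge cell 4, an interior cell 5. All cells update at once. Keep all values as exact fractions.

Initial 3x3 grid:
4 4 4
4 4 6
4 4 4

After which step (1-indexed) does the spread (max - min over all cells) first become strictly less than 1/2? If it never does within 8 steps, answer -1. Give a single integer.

Answer: 3

Derivation:
Step 1: max=14/3, min=4, spread=2/3
Step 2: max=547/120, min=4, spread=67/120
Step 3: max=4757/1080, min=407/100, spread=1807/5400
  -> spread < 1/2 first at step 3
Step 4: max=1885963/432000, min=11161/2700, spread=33401/144000
Step 5: max=16781933/3888000, min=1123391/270000, spread=3025513/19440000
Step 6: max=6685726867/1555200000, min=60355949/14400000, spread=53531/497664
Step 7: max=399280925849/93312000000, min=16343116051/3888000000, spread=450953/5971968
Step 8: max=23903783560603/5598720000000, min=1967248610519/466560000000, spread=3799043/71663616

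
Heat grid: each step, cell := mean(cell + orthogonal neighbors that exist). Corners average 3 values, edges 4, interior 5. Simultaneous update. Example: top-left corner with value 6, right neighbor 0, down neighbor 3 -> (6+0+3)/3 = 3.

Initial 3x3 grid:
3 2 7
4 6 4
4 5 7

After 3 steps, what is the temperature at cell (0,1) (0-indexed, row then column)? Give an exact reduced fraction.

Answer: 31967/7200

Derivation:
Step 1: cell (0,1) = 9/2
Step 2: cell (0,1) = 481/120
Step 3: cell (0,1) = 31967/7200
Full grid after step 3:
  2849/720 31967/7200 5011/1080
  62809/14400 9061/2000 18371/3600
  9707/2160 36067/7200 5551/1080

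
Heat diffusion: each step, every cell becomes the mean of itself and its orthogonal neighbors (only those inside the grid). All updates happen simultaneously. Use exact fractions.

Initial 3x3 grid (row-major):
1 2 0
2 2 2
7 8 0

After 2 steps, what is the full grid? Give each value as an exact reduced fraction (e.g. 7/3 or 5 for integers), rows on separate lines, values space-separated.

Answer: 71/36 149/80 43/36
203/60 127/50 133/60
155/36 329/80 103/36

Derivation:
After step 1:
  5/3 5/4 4/3
  3 16/5 1
  17/3 17/4 10/3
After step 2:
  71/36 149/80 43/36
  203/60 127/50 133/60
  155/36 329/80 103/36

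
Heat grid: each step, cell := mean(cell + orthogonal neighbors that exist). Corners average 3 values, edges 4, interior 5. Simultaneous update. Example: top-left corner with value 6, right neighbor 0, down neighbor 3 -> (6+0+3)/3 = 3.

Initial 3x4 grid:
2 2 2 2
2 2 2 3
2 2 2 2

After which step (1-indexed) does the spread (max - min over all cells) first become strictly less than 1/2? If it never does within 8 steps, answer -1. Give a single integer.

Answer: 1

Derivation:
Step 1: max=7/3, min=2, spread=1/3
  -> spread < 1/2 first at step 1
Step 2: max=547/240, min=2, spread=67/240
Step 3: max=4757/2160, min=2, spread=437/2160
Step 4: max=1885531/864000, min=2009/1000, spread=29951/172800
Step 5: max=16767821/7776000, min=6829/3375, spread=206761/1555200
Step 6: max=6676995571/3110400000, min=10965671/5400000, spread=14430763/124416000
Step 7: max=398355741689/186624000000, min=881652727/432000000, spread=139854109/1492992000
Step 8: max=23817351890251/11197440000000, min=79611228977/38880000000, spread=7114543559/89579520000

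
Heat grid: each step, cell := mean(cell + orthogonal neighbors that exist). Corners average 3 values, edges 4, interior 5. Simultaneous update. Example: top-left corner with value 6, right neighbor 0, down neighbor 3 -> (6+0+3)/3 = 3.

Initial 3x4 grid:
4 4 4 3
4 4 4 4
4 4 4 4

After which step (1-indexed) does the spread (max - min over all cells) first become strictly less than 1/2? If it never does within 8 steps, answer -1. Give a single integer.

Step 1: max=4, min=11/3, spread=1/3
  -> spread < 1/2 first at step 1
Step 2: max=4, min=67/18, spread=5/18
Step 3: max=4, min=823/216, spread=41/216
Step 4: max=4, min=99463/25920, spread=4217/25920
Step 5: max=28721/7200, min=6011651/1555200, spread=38417/311040
Step 6: max=573403/144000, min=362047789/93312000, spread=1903471/18662400
Step 7: max=17164241/4320000, min=21793890911/5598720000, spread=18038617/223948800
Step 8: max=1542273241/388800000, min=1310424617149/335923200000, spread=883978523/13436928000

Answer: 1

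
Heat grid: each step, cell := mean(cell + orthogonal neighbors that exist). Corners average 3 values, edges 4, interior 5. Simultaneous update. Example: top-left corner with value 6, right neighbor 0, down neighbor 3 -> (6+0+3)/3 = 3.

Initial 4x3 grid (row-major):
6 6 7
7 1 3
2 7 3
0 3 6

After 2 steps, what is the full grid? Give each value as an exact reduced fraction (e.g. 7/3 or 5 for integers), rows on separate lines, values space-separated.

After step 1:
  19/3 5 16/3
  4 24/5 7/2
  4 16/5 19/4
  5/3 4 4
After step 2:
  46/9 161/30 83/18
  287/60 41/10 1103/240
  193/60 83/20 309/80
  29/9 193/60 17/4

Answer: 46/9 161/30 83/18
287/60 41/10 1103/240
193/60 83/20 309/80
29/9 193/60 17/4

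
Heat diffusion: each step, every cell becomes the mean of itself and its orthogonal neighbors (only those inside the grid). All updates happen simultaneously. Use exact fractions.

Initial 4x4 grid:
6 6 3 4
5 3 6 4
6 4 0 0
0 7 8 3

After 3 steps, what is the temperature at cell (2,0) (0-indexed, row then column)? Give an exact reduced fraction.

Step 1: cell (2,0) = 15/4
Step 2: cell (2,0) = 205/48
Step 3: cell (2,0) = 31559/7200
Full grid after step 3:
  1331/270 6593/1440 30421/7200 3971/1080
  1327/288 1331/300 11243/3000 25381/7200
  31559/7200 6167/1500 11291/3000 23173/7200
  233/54 30569/7200 27433/7200 3803/1080

Answer: 31559/7200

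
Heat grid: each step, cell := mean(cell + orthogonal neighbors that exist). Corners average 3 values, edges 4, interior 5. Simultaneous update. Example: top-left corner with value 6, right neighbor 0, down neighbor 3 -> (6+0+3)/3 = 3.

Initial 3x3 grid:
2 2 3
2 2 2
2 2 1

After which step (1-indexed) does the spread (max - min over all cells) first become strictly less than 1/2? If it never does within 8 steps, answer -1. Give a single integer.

Step 1: max=7/3, min=5/3, spread=2/3
Step 2: max=79/36, min=65/36, spread=7/18
  -> spread < 1/2 first at step 2
Step 3: max=913/432, min=815/432, spread=49/216
Step 4: max=14335/6912, min=13313/6912, spread=511/3456
Step 5: max=170197/82944, min=161579/82944, spread=4309/41472
Step 6: max=2026951/995328, min=1954361/995328, spread=36295/497664
Step 7: max=24193645/11943936, min=23582099/11943936, spread=305773/5971968
Step 8: max=289230415/143327232, min=284078513/143327232, spread=2575951/71663616

Answer: 2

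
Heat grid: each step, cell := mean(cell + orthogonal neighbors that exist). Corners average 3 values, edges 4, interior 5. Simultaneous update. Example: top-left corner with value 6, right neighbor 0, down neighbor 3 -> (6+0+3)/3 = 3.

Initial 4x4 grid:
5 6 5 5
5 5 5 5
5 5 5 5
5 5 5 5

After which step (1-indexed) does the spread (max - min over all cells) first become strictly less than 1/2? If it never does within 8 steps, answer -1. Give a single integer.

Step 1: max=16/3, min=5, spread=1/3
  -> spread < 1/2 first at step 1
Step 2: max=631/120, min=5, spread=31/120
Step 3: max=5611/1080, min=5, spread=211/1080
Step 4: max=556843/108000, min=5, spread=16843/108000
Step 5: max=4998643/972000, min=45079/9000, spread=130111/972000
Step 6: max=149442367/29160000, min=2707159/540000, spread=3255781/29160000
Step 7: max=4474353691/874800000, min=2711107/540000, spread=82360351/874800000
Step 8: max=133971316891/26244000000, min=488506441/97200000, spread=2074577821/26244000000

Answer: 1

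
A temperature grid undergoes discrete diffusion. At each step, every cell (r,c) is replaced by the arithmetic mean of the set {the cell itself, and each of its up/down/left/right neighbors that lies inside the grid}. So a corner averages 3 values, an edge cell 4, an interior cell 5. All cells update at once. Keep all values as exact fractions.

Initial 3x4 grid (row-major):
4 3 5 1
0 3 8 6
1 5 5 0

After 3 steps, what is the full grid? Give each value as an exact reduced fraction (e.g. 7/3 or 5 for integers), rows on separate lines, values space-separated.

After step 1:
  7/3 15/4 17/4 4
  2 19/5 27/5 15/4
  2 7/2 9/2 11/3
After step 2:
  97/36 53/15 87/20 4
  38/15 369/100 217/50 1009/240
  5/2 69/20 64/15 143/36
After step 3:
  1577/540 12841/3600 4867/1200 3013/720
  2569/900 1316/375 25021/6000 59459/14400
  509/180 1043/300 7213/1800 8959/2160

Answer: 1577/540 12841/3600 4867/1200 3013/720
2569/900 1316/375 25021/6000 59459/14400
509/180 1043/300 7213/1800 8959/2160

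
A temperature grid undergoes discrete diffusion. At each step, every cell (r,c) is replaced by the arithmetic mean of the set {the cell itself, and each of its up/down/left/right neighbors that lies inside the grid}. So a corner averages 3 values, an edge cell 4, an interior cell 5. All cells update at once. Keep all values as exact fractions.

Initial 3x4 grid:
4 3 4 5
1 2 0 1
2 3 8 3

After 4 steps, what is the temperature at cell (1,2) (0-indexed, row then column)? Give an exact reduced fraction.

Answer: 1052281/360000

Derivation:
Step 1: cell (1,2) = 3
Step 2: cell (1,2) = 271/100
Step 3: cell (1,2) = 18449/6000
Step 4: cell (1,2) = 1052281/360000
Full grid after step 4:
  343901/129600 585541/216000 637961/216000 384121/129600
  2221699/864000 1014281/360000 1052281/360000 2686379/864000
  38789/14400 201347/72000 223487/72000 135107/43200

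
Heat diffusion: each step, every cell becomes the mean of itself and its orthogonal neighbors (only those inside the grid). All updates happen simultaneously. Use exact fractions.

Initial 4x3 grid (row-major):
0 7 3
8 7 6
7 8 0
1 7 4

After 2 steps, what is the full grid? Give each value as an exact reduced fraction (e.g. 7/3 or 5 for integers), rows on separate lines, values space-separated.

Answer: 59/12 1307/240 163/36
237/40 107/20 631/120
223/40 57/10 539/120
16/3 73/15 79/18

Derivation:
After step 1:
  5 17/4 16/3
  11/2 36/5 4
  6 29/5 9/2
  5 5 11/3
After step 2:
  59/12 1307/240 163/36
  237/40 107/20 631/120
  223/40 57/10 539/120
  16/3 73/15 79/18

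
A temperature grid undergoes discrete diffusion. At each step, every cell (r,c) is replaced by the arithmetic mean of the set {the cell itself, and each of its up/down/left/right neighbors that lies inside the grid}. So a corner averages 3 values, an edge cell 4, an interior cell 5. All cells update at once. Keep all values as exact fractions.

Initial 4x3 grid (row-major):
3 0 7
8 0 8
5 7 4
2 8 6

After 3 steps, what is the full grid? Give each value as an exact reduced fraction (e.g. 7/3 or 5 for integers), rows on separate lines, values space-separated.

Answer: 2119/540 27979/7200 527/120
15107/3600 6913/1500 1411/300
6019/1200 10069/2000 1099/200
3751/720 26621/4800 449/80

Derivation:
After step 1:
  11/3 5/2 5
  4 23/5 19/4
  11/2 24/5 25/4
  5 23/4 6
After step 2:
  61/18 473/120 49/12
  533/120 413/100 103/20
  193/40 269/50 109/20
  65/12 431/80 6
After step 3:
  2119/540 27979/7200 527/120
  15107/3600 6913/1500 1411/300
  6019/1200 10069/2000 1099/200
  3751/720 26621/4800 449/80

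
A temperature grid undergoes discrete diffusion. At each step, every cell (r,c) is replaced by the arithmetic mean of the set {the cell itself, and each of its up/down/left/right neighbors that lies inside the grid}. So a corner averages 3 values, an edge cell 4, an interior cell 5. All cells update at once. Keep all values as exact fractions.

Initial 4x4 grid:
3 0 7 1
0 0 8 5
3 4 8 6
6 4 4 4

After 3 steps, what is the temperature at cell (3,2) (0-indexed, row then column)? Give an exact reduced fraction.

Step 1: cell (3,2) = 5
Step 2: cell (3,2) = 121/24
Step 3: cell (3,2) = 17837/3600
Full grid after step 3:
  1483/720 1141/400 2813/720 9881/2160
  2017/800 1301/400 26723/6000 1409/288
  23897/7200 24011/6000 29059/6000 37609/7200
  8393/2160 15721/3600 17837/3600 2237/432

Answer: 17837/3600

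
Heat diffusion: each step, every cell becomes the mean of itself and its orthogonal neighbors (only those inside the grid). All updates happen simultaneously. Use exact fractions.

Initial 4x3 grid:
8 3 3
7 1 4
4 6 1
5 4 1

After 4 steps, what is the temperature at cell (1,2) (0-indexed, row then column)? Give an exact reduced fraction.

Step 1: cell (1,2) = 9/4
Step 2: cell (1,2) = 767/240
Step 3: cell (1,2) = 22679/7200
Step 4: cell (1,2) = 753833/216000
Full grid after step 4:
  192691/43200 3547637/864000 462223/129600
  81059/18000 1398973/360000 753833/216000
  228677/54000 691649/180000 233611/72000
  67391/16200 785303/216000 71563/21600

Answer: 753833/216000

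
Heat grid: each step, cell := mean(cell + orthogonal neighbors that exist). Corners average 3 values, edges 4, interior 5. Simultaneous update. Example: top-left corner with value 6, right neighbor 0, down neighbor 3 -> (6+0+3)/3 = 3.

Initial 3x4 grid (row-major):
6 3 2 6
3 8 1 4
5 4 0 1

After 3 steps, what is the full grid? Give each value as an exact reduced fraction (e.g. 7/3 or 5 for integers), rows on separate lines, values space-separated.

After step 1:
  4 19/4 3 4
  11/2 19/5 3 3
  4 17/4 3/2 5/3
After step 2:
  19/4 311/80 59/16 10/3
  173/40 213/50 143/50 35/12
  55/12 271/80 125/48 37/18
After step 3:
  1037/240 3317/800 8261/2400 53/16
  10751/2400 468/125 9797/3000 10049/3600
  2951/720 2967/800 19633/7200 1091/432

Answer: 1037/240 3317/800 8261/2400 53/16
10751/2400 468/125 9797/3000 10049/3600
2951/720 2967/800 19633/7200 1091/432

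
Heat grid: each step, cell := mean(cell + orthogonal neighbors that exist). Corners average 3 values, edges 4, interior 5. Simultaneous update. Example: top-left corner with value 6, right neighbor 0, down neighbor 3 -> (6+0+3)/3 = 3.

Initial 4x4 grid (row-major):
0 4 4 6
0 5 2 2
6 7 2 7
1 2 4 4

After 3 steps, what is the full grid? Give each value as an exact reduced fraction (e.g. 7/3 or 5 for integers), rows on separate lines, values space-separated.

Answer: 2983/1080 4483/1440 349/96 547/144
4339/1440 10183/3000 7309/2000 481/120
8053/2400 7151/2000 3953/1000 2359/600
2453/720 4399/1200 4523/1200 1469/360

Derivation:
After step 1:
  4/3 13/4 4 4
  11/4 18/5 3 17/4
  7/2 22/5 22/5 15/4
  3 7/2 3 5
After step 2:
  22/9 731/240 57/16 49/12
  671/240 17/5 77/20 15/4
  273/80 97/25 371/100 87/20
  10/3 139/40 159/40 47/12
After step 3:
  2983/1080 4483/1440 349/96 547/144
  4339/1440 10183/3000 7309/2000 481/120
  8053/2400 7151/2000 3953/1000 2359/600
  2453/720 4399/1200 4523/1200 1469/360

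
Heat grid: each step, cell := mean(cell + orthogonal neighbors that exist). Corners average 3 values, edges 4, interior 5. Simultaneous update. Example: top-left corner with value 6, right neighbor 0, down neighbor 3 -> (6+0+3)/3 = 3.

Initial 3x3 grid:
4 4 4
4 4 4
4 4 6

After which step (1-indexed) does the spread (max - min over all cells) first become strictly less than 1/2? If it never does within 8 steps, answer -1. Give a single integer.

Answer: 3

Derivation:
Step 1: max=14/3, min=4, spread=2/3
Step 2: max=41/9, min=4, spread=5/9
Step 3: max=473/108, min=4, spread=41/108
  -> spread < 1/2 first at step 3
Step 4: max=28051/6480, min=731/180, spread=347/1296
Step 5: max=1662137/388800, min=7357/1800, spread=2921/15552
Step 6: max=99140539/23328000, min=889483/216000, spread=24611/186624
Step 7: max=5917442033/1399680000, min=20096741/4860000, spread=207329/2239488
Step 8: max=353953152451/83980800000, min=1075601599/259200000, spread=1746635/26873856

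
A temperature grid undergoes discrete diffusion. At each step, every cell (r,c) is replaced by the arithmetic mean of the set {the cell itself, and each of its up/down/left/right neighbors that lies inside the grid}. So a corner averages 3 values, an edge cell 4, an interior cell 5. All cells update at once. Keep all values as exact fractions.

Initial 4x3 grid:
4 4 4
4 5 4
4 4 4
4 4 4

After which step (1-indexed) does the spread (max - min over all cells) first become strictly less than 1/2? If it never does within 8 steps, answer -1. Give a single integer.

Answer: 1

Derivation:
Step 1: max=17/4, min=4, spread=1/4
  -> spread < 1/2 first at step 1
Step 2: max=423/100, min=4, spread=23/100
Step 3: max=20011/4800, min=1613/400, spread=131/960
Step 4: max=179351/43200, min=29191/7200, spread=841/8640
Step 5: max=71662051/17280000, min=5853373/1440000, spread=56863/691200
Step 6: max=643614341/155520000, min=52829543/12960000, spread=386393/6220800
Step 7: max=257225723131/62208000000, min=21156358813/5184000000, spread=26795339/497664000
Step 8: max=15413735714129/3732480000000, min=1271246149667/311040000000, spread=254051069/5971968000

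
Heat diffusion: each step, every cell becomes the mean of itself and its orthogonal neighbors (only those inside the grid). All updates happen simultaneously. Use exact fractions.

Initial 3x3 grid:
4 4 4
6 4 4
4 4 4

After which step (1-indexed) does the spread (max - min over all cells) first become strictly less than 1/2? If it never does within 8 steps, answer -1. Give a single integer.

Answer: 3

Derivation:
Step 1: max=14/3, min=4, spread=2/3
Step 2: max=547/120, min=4, spread=67/120
Step 3: max=4757/1080, min=407/100, spread=1807/5400
  -> spread < 1/2 first at step 3
Step 4: max=1885963/432000, min=11161/2700, spread=33401/144000
Step 5: max=16781933/3888000, min=1123391/270000, spread=3025513/19440000
Step 6: max=6685726867/1555200000, min=60355949/14400000, spread=53531/497664
Step 7: max=399280925849/93312000000, min=16343116051/3888000000, spread=450953/5971968
Step 8: max=23903783560603/5598720000000, min=1967248610519/466560000000, spread=3799043/71663616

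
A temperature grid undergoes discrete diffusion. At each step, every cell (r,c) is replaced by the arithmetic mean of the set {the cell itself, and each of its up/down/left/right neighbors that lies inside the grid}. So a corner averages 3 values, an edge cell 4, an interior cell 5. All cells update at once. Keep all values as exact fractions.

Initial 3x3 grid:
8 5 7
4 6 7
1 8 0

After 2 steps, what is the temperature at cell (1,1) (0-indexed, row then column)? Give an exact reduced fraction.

Step 1: cell (1,1) = 6
Step 2: cell (1,1) = 26/5
Full grid after step 2:
  203/36 49/8 107/18
  83/16 26/5 67/12
  77/18 229/48 55/12

Answer: 26/5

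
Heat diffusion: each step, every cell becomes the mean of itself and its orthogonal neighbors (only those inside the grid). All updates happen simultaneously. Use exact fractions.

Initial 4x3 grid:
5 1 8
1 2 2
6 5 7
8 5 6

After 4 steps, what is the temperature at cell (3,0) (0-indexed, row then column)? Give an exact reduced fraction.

Step 1: cell (3,0) = 19/3
Step 2: cell (3,0) = 52/9
Step 3: cell (3,0) = 1193/216
Step 4: cell (3,0) = 169141/32400
Full grid after step 4:
  114811/32400 256153/72000 249847/64800
  52139/13500 81463/20000 895099/216000
  255551/54000 850967/180000 352693/72000
  169141/32400 579607/108000 114419/21600

Answer: 169141/32400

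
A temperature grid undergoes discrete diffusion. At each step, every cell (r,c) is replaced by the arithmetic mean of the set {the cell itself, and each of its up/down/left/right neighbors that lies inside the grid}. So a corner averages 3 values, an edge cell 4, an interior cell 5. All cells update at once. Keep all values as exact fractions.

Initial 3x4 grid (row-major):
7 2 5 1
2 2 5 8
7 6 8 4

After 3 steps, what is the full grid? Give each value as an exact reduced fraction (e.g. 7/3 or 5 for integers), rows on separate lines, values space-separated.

After step 1:
  11/3 4 13/4 14/3
  9/2 17/5 28/5 9/2
  5 23/4 23/4 20/3
After step 2:
  73/18 859/240 1051/240 149/36
  497/120 93/20 9/2 643/120
  61/12 199/40 713/120 203/36
After step 3:
  8479/2160 5999/1440 1195/288 9991/2160
  1291/288 5243/1200 5959/1200 7069/1440
  71/15 413/80 379/72 3049/540

Answer: 8479/2160 5999/1440 1195/288 9991/2160
1291/288 5243/1200 5959/1200 7069/1440
71/15 413/80 379/72 3049/540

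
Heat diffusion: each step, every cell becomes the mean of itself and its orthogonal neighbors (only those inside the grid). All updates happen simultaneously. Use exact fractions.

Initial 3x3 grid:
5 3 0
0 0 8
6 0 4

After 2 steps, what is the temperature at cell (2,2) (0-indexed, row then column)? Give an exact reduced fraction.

Answer: 19/6

Derivation:
Step 1: cell (2,2) = 4
Step 2: cell (2,2) = 19/6
Full grid after step 2:
  89/36 79/30 26/9
  577/240 249/100 193/60
  29/12 107/40 19/6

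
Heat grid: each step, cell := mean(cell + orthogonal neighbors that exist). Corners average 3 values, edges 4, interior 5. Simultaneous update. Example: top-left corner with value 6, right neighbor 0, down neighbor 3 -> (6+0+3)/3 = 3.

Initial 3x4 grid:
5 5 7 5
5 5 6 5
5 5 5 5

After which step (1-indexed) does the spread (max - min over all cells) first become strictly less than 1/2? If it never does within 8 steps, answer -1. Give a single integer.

Answer: 3

Derivation:
Step 1: max=23/4, min=5, spread=3/4
Step 2: max=1351/240, min=5, spread=151/240
Step 3: max=5963/1080, min=1213/240, spread=1009/2160
  -> spread < 1/2 first at step 3
Step 4: max=707981/129600, min=36767/7200, spread=1847/5184
Step 5: max=42200809/7776000, min=185089/36000, spread=444317/1555200
Step 6: max=2517108911/466560000, min=67028951/12960000, spread=4162667/18662400
Step 7: max=150390920749/27993600000, min=4038824909/777600000, spread=199728961/1119744000
Step 8: max=8992182169991/1679616000000, min=27019565059/5184000000, spread=1902744727/13436928000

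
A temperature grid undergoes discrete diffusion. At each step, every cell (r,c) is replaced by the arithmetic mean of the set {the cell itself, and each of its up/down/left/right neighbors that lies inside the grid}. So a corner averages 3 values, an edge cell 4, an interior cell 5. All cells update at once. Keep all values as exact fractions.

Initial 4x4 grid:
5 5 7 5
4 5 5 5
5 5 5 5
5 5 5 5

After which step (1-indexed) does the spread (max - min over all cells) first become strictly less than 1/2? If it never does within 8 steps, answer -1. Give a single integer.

Answer: 4

Derivation:
Step 1: max=17/3, min=14/3, spread=1
Step 2: max=331/60, min=569/120, spread=31/40
Step 3: max=2911/540, min=5833/1200, spread=5723/10800
Step 4: max=85753/16200, min=53093/10800, spread=12227/32400
  -> spread < 1/2 first at step 4
Step 5: max=2557267/486000, min=1065923/216000, spread=635761/1944000
Step 6: max=19014679/3645000, min=1923011/388800, spread=7891607/29160000
Step 7: max=2270756611/437400000, min=57893651/11664000, spread=199489397/874800000
Step 8: max=33897341339/6561000000, min=43520580623/8748000000, spread=5027623487/26244000000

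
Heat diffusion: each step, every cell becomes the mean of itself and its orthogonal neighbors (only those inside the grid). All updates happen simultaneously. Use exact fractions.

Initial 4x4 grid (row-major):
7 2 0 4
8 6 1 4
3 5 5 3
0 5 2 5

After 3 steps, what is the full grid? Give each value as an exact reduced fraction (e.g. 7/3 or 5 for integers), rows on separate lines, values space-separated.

After step 1:
  17/3 15/4 7/4 8/3
  6 22/5 16/5 3
  4 24/5 16/5 17/4
  8/3 3 17/4 10/3
After step 2:
  185/36 467/120 341/120 89/36
  301/60 443/100 311/100 787/240
  131/30 97/25 197/50 827/240
  29/9 883/240 827/240 71/18
After step 3:
  5057/1080 917/225 2771/900 6187/2160
  17057/3600 12197/3000 21121/6000 22153/7200
  14837/3600 4871/1200 10693/3000 26297/7200
  8113/2160 25609/7200 27017/7200 3901/1080

Answer: 5057/1080 917/225 2771/900 6187/2160
17057/3600 12197/3000 21121/6000 22153/7200
14837/3600 4871/1200 10693/3000 26297/7200
8113/2160 25609/7200 27017/7200 3901/1080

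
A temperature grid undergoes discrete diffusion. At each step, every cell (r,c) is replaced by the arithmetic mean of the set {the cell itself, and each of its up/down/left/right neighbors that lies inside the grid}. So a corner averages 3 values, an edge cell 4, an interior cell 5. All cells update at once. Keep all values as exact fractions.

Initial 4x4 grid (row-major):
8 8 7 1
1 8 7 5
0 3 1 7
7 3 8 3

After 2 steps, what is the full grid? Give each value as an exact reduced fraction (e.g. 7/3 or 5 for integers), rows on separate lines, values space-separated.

After step 1:
  17/3 31/4 23/4 13/3
  17/4 27/5 28/5 5
  11/4 3 26/5 4
  10/3 21/4 15/4 6
After step 2:
  53/9 737/120 703/120 181/36
  271/60 26/5 539/100 71/15
  10/3 108/25 431/100 101/20
  34/9 23/6 101/20 55/12

Answer: 53/9 737/120 703/120 181/36
271/60 26/5 539/100 71/15
10/3 108/25 431/100 101/20
34/9 23/6 101/20 55/12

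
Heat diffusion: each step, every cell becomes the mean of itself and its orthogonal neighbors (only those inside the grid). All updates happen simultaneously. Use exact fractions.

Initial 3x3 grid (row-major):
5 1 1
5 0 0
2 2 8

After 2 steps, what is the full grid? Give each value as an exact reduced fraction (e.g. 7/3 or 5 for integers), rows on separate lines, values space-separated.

Answer: 101/36 461/240 14/9
169/60 58/25 157/80
3 41/15 103/36

Derivation:
After step 1:
  11/3 7/4 2/3
  3 8/5 9/4
  3 3 10/3
After step 2:
  101/36 461/240 14/9
  169/60 58/25 157/80
  3 41/15 103/36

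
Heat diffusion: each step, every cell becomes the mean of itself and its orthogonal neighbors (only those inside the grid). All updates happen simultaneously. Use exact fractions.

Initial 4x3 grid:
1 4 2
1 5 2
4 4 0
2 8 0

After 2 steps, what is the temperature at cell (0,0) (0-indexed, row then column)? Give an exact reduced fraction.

Step 1: cell (0,0) = 2
Step 2: cell (0,0) = 31/12
Full grid after step 2:
  31/12 163/60 95/36
  107/40 77/25 577/240
  431/120 303/100 637/240
  131/36 451/120 23/9

Answer: 31/12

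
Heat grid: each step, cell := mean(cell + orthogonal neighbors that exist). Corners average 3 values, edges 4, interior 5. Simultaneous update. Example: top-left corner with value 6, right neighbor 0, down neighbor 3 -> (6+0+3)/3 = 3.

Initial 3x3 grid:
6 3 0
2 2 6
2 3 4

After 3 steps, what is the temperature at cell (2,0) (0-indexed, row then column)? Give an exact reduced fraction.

Answer: 6407/2160

Derivation:
Step 1: cell (2,0) = 7/3
Step 2: cell (2,0) = 97/36
Step 3: cell (2,0) = 6407/2160
Full grid after step 3:
  6727/2160 43739/14400 2269/720
  3547/1200 9409/3000 11341/3600
  6407/2160 43739/14400 7127/2160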